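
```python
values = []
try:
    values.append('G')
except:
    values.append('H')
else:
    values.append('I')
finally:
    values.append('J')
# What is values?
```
['G', 'I', 'J']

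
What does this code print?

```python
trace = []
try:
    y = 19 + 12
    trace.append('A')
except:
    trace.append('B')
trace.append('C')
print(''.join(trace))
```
AC

No exception, try block completes normally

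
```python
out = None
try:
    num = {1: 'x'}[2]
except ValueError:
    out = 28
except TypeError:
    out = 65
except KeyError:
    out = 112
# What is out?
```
112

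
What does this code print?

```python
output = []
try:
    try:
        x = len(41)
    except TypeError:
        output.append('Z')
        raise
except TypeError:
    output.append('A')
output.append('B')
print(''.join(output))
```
ZAB

raise without argument re-raises current exception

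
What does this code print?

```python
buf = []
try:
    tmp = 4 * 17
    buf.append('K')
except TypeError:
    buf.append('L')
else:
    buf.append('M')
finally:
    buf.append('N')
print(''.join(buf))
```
KMN

else runs before finally when no exception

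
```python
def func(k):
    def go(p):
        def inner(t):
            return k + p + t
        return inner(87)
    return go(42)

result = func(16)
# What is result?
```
145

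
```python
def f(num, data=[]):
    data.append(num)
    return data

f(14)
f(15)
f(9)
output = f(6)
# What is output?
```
[14, 15, 9, 6]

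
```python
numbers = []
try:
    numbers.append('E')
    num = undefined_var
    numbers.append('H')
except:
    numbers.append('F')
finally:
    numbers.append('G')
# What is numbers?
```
['E', 'F', 'G']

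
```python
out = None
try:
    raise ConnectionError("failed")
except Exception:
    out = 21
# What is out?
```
21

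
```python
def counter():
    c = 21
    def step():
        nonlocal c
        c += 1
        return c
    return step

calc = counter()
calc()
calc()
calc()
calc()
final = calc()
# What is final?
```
26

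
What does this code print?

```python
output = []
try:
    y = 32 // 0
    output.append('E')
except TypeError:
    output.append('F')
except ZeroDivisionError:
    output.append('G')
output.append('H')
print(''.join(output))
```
GH

ZeroDivisionError is caught by its specific handler, not TypeError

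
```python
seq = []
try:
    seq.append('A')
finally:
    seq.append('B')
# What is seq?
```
['A', 'B']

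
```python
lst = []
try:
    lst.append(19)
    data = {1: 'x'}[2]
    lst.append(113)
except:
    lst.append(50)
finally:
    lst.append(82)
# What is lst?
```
[19, 50, 82]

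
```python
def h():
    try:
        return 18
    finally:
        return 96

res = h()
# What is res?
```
96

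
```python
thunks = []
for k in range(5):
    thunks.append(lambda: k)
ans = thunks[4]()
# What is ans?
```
4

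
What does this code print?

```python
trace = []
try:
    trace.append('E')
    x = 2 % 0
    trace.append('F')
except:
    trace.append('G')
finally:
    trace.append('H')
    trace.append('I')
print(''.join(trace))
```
EGHI

Code before exception runs, then except, then all of finally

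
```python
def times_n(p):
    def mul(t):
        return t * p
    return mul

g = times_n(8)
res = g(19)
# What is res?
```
152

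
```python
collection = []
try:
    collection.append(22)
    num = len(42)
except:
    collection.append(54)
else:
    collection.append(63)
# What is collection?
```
[22, 54]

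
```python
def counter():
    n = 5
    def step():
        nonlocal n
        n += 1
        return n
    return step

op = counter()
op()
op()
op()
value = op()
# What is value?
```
9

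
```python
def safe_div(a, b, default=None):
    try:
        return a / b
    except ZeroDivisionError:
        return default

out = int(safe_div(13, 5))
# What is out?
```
2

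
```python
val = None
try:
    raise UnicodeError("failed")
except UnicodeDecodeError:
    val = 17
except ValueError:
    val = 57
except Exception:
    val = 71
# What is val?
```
57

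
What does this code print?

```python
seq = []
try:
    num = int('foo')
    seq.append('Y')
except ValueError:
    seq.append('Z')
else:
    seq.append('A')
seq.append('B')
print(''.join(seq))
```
ZB

else block skipped when exception is caught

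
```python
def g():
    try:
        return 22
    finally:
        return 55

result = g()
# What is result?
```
55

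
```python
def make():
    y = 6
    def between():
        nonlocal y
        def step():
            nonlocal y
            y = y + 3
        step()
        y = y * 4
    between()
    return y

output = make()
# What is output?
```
36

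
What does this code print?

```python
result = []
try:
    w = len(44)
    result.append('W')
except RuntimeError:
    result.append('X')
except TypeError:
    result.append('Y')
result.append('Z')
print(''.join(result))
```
YZ

TypeError is caught by its specific handler, not RuntimeError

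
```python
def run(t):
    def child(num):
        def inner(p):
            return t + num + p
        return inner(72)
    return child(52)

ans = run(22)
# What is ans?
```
146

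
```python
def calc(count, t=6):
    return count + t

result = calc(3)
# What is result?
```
9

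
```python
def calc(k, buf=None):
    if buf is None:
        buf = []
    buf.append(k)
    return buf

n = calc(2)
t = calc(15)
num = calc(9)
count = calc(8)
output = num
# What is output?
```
[9]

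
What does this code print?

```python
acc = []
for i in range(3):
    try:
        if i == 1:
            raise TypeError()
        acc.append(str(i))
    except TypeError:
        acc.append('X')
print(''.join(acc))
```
0X2

Exception on i=1 caught, loop continues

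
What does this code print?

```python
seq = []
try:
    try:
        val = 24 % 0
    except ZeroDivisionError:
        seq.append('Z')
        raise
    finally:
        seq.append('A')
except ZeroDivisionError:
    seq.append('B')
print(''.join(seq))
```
ZAB

finally runs before re-raised exception propagates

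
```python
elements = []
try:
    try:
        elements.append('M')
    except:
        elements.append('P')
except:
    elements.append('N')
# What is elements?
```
['M']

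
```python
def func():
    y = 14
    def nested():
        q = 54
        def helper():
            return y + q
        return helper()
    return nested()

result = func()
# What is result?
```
68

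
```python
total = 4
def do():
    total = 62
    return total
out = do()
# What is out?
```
62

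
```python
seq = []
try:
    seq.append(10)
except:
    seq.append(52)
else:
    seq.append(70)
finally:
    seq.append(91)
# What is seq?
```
[10, 70, 91]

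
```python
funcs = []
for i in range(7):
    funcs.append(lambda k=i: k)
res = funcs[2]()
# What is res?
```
2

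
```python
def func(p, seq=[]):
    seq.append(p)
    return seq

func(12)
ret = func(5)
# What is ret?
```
[12, 5]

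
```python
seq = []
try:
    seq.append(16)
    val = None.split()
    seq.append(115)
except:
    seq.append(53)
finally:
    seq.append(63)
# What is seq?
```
[16, 53, 63]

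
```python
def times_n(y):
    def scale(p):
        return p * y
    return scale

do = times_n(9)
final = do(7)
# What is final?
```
63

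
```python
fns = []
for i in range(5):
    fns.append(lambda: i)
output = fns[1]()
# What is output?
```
4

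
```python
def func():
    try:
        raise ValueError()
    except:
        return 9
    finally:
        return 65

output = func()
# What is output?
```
65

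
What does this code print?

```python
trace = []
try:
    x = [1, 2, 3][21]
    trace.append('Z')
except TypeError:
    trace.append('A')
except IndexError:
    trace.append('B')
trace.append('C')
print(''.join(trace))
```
BC

IndexError is caught by its specific handler, not TypeError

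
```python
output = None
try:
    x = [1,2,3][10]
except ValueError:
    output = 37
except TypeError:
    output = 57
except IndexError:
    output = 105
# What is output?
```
105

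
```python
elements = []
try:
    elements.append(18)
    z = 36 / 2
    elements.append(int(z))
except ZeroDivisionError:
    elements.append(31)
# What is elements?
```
[18, 18]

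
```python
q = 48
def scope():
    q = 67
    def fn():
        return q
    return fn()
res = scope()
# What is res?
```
67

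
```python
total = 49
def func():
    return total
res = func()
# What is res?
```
49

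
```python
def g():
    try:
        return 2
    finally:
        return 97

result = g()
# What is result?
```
97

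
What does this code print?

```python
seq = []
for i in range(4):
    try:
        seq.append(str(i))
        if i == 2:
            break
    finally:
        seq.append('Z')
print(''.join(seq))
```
0Z1Z2Z

finally runs even when breaking out of loop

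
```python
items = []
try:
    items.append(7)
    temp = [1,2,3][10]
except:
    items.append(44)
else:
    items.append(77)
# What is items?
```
[7, 44]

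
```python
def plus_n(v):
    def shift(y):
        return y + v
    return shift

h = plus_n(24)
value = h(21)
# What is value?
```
45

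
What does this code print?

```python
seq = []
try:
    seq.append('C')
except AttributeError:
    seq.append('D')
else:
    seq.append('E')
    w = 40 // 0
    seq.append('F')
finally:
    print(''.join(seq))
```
CE

Try succeeds, else appends 'E', ZeroDivisionError in else is uncaught, finally prints before exception propagates ('F' never appended)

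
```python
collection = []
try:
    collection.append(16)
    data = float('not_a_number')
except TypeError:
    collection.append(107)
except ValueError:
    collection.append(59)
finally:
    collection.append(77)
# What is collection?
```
[16, 59, 77]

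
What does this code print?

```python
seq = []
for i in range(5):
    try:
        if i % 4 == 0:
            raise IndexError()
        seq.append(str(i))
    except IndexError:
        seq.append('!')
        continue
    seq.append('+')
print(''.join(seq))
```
!1+2+3+!

continue in except skips rest of loop body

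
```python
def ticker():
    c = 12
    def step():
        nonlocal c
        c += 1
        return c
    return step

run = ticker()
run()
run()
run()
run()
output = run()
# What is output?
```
17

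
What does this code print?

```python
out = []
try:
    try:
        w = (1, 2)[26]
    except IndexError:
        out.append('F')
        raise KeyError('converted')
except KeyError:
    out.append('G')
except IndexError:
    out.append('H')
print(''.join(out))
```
FG

New KeyError raised, caught by outer KeyError handler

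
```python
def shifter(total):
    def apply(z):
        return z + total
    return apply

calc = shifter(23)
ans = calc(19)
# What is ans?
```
42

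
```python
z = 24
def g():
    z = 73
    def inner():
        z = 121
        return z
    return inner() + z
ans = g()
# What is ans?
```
194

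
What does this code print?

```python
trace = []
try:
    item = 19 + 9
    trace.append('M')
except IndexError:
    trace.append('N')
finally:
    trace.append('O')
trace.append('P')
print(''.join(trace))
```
MOP

finally runs after normal execution too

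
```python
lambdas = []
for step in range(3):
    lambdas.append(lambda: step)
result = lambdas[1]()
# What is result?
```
2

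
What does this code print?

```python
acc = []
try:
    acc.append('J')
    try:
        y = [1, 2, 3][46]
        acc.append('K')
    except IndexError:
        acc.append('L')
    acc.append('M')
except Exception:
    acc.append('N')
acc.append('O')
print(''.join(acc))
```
JLMO

Inner exception caught by inner handler, outer continues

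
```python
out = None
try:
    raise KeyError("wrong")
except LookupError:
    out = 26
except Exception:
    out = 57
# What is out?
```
26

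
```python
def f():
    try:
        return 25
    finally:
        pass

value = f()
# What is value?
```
25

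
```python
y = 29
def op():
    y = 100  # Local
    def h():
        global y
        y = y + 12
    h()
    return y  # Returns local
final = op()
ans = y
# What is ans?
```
41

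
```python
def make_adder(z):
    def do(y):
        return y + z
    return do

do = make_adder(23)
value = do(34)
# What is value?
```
57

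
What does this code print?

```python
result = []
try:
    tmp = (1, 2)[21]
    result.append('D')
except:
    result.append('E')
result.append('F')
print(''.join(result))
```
EF

Exception raised in try, caught by bare except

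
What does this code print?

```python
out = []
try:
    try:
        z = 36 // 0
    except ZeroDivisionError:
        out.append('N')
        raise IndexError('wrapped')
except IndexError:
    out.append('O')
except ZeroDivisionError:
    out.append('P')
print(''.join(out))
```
NO

New IndexError raised, caught by outer IndexError handler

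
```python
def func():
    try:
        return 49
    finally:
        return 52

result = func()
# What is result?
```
52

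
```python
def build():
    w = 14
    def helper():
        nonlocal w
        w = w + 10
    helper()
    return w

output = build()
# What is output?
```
24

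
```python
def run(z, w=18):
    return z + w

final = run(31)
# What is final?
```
49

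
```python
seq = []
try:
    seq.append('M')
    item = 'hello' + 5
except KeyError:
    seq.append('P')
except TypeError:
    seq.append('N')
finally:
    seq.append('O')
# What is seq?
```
['M', 'N', 'O']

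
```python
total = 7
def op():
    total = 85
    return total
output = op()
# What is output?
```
85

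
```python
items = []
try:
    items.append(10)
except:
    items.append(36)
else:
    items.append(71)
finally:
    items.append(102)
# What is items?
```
[10, 71, 102]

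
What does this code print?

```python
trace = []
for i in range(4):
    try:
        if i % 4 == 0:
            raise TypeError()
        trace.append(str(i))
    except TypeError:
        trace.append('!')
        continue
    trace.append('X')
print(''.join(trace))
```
!1X2X3X

continue in except skips rest of loop body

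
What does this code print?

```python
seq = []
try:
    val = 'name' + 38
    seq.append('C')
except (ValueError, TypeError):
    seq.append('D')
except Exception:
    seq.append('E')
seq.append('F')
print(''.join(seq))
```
DF

TypeError matches tuple containing it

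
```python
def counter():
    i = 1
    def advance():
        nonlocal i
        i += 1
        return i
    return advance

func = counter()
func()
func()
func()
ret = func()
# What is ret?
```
5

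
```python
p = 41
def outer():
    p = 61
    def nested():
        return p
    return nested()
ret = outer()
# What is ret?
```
61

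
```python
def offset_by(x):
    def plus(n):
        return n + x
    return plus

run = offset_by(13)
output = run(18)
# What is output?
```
31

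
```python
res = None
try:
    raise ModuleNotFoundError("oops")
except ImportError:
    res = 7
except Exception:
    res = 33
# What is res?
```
7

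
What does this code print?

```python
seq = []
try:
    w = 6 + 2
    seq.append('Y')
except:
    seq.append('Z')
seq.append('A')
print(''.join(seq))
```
YA

No exception, try block completes normally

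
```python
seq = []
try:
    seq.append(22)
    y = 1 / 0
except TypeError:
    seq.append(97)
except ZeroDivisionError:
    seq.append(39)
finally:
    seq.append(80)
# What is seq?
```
[22, 39, 80]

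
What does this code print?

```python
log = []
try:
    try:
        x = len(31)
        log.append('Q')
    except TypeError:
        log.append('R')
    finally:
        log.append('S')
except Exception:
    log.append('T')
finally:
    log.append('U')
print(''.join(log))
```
RSU

Both finally blocks run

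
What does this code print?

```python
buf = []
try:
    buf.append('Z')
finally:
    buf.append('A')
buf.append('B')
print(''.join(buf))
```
ZAB

try/finally without except, no exception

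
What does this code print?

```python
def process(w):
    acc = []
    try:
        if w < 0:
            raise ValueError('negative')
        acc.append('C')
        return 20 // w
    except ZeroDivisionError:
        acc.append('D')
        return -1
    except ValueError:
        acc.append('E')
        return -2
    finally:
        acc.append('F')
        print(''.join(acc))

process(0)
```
CDF

w=0 causes ZeroDivisionError, caught, finally prints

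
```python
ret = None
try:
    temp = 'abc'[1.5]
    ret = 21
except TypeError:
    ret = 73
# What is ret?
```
73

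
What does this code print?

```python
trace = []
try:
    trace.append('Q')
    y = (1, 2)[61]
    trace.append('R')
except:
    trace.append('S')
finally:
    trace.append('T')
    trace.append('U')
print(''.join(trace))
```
QSTU

Code before exception runs, then except, then all of finally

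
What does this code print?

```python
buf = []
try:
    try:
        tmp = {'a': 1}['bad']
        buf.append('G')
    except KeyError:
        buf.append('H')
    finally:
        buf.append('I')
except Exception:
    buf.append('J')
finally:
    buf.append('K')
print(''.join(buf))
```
HIK

Both finally blocks run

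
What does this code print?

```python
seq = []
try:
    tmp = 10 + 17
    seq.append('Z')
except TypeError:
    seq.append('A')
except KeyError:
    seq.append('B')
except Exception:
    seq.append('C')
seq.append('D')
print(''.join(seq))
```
ZD

No exception, try block completes normally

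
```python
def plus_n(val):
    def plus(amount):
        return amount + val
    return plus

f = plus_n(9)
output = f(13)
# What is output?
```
22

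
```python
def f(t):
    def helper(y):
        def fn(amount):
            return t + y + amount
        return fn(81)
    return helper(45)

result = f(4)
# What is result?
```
130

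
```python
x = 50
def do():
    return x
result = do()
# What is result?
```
50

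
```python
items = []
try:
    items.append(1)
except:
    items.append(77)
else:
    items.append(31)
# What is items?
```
[1, 31]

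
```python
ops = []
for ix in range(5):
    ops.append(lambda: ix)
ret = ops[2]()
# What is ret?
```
4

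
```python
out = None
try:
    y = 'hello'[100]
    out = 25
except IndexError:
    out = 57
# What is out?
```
57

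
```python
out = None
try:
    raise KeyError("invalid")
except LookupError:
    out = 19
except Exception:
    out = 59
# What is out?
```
19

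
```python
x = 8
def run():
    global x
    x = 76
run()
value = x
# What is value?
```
76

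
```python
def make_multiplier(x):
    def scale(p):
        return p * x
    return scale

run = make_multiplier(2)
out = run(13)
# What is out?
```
26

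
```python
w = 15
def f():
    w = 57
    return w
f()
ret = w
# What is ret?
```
15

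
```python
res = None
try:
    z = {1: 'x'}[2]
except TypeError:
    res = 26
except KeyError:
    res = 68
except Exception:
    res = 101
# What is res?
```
68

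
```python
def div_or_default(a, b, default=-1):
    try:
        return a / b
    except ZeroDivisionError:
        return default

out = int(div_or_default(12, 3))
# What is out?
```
4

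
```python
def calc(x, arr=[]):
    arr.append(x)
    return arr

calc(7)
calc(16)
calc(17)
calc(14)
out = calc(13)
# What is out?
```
[7, 16, 17, 14, 13]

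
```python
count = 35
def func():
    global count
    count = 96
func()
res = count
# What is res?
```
96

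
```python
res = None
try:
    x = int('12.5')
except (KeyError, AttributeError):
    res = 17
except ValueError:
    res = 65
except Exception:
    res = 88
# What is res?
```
65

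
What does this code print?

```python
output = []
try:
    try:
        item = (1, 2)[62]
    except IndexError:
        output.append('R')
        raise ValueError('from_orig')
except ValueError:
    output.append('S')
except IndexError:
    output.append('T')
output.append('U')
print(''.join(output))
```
RSU

ValueError raised and caught, original IndexError not re-raised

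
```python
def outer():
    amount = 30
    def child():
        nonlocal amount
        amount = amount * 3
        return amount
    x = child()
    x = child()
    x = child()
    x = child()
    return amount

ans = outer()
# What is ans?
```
2430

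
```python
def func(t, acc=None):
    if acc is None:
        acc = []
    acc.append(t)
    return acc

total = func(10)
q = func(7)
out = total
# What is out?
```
[10]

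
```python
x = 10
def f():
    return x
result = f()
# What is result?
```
10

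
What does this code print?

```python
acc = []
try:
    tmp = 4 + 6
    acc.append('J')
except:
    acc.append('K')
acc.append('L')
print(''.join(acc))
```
JL

No exception, try block completes normally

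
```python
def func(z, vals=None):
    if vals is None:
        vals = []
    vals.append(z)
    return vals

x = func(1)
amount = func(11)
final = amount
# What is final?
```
[11]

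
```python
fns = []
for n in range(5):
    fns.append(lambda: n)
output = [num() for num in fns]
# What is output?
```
[4, 4, 4, 4, 4]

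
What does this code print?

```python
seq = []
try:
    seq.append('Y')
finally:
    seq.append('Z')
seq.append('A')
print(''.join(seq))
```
YZA

try/finally without except, no exception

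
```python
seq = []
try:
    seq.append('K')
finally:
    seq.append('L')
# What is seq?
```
['K', 'L']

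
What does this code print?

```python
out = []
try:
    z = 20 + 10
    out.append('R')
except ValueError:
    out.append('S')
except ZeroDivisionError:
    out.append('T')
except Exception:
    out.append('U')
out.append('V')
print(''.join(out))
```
RV

No exception, try block completes normally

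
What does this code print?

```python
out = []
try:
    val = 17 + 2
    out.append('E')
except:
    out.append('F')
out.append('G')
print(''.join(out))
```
EG

No exception, try block completes normally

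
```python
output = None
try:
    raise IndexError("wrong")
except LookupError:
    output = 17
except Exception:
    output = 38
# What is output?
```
17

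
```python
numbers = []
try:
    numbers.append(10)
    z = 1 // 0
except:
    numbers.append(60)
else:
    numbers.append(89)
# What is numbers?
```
[10, 60]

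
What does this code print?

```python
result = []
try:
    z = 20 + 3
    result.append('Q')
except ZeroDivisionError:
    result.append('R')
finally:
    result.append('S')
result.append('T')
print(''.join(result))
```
QST

finally runs after normal execution too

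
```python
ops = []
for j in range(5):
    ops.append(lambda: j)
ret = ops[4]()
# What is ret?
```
4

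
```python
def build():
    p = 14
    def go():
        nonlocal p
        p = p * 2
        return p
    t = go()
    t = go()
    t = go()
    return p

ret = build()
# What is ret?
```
112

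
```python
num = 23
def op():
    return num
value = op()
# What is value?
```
23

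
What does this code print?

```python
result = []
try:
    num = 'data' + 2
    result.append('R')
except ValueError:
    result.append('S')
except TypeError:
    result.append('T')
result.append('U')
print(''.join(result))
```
TU

TypeError is caught by its specific handler, not ValueError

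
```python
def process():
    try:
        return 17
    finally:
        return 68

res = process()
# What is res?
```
68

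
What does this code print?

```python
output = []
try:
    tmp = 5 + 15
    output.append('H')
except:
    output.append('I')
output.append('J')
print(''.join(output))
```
HJ

No exception, try block completes normally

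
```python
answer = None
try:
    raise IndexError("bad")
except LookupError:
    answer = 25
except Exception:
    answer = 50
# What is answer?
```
25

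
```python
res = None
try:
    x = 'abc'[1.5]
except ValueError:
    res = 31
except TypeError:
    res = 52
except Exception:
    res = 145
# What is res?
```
52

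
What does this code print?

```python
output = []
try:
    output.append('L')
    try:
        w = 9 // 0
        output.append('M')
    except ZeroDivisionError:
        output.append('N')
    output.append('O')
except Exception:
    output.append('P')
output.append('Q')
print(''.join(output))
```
LNOQ

Inner exception caught by inner handler, outer continues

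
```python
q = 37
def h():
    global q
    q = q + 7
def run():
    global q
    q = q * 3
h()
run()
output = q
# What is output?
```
132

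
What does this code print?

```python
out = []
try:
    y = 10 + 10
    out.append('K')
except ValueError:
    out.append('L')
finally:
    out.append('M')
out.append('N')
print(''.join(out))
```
KMN

finally runs after normal execution too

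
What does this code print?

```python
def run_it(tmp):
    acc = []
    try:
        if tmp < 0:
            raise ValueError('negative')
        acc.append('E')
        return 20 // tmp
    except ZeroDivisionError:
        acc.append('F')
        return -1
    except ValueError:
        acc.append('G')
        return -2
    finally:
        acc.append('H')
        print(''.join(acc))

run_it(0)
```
EFH

tmp=0 causes ZeroDivisionError, caught, finally prints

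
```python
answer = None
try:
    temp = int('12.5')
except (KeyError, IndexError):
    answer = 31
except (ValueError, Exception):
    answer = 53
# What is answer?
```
53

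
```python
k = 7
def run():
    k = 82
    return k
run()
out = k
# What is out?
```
7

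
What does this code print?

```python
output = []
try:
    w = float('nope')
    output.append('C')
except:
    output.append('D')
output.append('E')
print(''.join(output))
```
DE

Exception raised in try, caught by bare except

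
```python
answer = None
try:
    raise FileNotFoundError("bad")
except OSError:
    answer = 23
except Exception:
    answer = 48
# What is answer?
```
23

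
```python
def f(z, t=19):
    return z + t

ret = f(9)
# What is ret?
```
28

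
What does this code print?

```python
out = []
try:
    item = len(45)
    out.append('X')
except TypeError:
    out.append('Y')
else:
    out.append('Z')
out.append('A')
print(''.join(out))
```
YA

else block skipped when exception is caught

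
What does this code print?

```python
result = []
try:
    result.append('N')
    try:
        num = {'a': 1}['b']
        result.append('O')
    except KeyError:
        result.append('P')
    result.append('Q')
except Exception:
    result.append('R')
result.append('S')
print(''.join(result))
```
NPQS

Inner exception caught by inner handler, outer continues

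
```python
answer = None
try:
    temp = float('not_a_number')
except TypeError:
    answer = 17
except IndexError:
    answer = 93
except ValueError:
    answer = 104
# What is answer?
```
104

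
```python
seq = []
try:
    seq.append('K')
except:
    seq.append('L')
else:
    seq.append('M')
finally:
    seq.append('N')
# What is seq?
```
['K', 'M', 'N']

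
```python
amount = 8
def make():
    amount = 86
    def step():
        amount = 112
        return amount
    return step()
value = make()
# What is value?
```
112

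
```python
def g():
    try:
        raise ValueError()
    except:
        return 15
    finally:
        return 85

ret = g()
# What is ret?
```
85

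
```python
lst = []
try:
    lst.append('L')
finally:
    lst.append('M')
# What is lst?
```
['L', 'M']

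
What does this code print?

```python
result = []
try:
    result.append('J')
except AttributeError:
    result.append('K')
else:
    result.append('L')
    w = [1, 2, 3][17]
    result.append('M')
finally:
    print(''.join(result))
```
JL

Try succeeds, else appends 'L', IndexError in else is uncaught, finally prints before exception propagates ('M' never appended)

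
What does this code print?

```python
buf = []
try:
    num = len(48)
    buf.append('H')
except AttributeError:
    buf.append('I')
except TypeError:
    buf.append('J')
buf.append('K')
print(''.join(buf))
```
JK

TypeError is caught by its specific handler, not AttributeError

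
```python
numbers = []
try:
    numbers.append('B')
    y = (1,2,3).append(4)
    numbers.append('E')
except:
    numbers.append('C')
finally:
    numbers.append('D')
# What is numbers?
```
['B', 'C', 'D']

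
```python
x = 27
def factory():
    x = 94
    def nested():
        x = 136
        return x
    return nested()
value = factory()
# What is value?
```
136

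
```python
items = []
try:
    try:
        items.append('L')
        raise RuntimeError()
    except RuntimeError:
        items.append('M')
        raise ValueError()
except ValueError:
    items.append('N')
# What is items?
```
['L', 'M', 'N']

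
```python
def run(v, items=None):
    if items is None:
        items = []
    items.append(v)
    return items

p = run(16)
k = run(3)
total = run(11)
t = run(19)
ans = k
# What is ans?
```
[3]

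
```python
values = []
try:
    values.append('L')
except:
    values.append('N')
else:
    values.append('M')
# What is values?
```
['L', 'M']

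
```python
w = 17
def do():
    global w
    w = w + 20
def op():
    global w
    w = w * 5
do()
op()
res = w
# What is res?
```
185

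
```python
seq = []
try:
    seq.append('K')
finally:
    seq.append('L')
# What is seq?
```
['K', 'L']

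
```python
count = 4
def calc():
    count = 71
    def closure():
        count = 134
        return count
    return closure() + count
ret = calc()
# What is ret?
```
205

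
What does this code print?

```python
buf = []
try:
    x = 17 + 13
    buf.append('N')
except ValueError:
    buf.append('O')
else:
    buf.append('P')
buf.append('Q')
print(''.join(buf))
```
NPQ

else block runs when no exception occurs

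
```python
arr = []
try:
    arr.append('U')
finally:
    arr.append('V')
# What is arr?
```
['U', 'V']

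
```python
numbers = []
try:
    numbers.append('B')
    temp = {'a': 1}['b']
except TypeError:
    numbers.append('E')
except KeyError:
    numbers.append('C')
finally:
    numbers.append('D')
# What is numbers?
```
['B', 'C', 'D']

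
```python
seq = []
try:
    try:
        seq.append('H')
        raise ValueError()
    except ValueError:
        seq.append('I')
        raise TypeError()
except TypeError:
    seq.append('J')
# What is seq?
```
['H', 'I', 'J']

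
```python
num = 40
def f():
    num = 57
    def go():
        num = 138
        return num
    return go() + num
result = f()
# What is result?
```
195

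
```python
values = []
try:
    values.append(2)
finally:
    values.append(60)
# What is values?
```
[2, 60]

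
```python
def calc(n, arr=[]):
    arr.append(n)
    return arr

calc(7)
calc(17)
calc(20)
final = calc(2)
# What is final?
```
[7, 17, 20, 2]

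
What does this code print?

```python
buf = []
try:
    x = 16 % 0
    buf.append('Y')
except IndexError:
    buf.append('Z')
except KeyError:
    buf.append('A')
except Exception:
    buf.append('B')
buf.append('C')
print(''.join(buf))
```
BC

ZeroDivisionError not specifically caught, falls to Exception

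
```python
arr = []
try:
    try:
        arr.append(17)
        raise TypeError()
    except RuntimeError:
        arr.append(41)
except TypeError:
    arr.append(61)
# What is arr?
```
[17, 61]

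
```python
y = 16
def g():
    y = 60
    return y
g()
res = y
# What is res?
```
16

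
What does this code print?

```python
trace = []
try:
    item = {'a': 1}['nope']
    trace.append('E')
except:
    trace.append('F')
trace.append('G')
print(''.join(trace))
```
FG

Exception raised in try, caught by bare except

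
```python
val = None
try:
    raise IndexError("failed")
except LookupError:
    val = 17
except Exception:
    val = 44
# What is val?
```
17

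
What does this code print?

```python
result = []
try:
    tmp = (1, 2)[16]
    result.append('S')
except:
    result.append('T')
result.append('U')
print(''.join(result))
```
TU

Exception raised in try, caught by bare except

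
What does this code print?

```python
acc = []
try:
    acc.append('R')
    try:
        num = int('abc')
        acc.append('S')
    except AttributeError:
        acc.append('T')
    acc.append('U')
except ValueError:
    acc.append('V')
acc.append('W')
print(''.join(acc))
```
RVW

Inner handler doesn't match, propagates to outer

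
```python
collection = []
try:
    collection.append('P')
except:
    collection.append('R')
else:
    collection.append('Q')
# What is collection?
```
['P', 'Q']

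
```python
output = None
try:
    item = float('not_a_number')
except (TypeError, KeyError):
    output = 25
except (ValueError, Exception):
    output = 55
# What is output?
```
55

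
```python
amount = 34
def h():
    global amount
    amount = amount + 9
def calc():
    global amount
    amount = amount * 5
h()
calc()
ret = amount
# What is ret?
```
215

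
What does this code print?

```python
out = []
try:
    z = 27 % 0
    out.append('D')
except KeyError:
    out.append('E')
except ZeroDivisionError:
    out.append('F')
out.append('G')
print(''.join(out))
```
FG

ZeroDivisionError is caught by its specific handler, not KeyError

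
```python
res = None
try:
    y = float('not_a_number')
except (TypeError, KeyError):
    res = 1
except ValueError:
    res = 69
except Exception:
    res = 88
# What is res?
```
69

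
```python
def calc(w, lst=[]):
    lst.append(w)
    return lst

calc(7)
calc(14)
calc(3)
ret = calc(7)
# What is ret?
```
[7, 14, 3, 7]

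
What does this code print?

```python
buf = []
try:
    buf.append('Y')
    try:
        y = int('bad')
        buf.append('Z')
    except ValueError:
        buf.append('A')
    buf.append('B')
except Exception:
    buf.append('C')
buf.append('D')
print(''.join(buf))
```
YABD

Inner exception caught by inner handler, outer continues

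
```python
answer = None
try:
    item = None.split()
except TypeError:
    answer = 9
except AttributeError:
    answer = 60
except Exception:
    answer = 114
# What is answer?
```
60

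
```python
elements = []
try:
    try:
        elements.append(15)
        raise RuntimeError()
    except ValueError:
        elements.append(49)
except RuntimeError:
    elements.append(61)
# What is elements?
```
[15, 61]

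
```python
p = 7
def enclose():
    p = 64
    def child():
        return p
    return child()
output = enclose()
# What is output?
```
64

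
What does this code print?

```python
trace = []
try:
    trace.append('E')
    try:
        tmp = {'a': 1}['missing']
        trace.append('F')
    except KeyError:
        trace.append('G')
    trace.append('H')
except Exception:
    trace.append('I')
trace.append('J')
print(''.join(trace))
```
EGHJ

Inner exception caught by inner handler, outer continues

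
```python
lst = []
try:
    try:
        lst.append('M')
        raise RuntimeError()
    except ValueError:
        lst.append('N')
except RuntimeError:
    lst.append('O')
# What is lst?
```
['M', 'O']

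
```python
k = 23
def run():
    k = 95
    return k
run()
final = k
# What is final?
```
23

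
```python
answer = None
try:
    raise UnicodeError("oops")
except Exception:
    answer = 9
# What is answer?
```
9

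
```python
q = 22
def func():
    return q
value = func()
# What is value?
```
22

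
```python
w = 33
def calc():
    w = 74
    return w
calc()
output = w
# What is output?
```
33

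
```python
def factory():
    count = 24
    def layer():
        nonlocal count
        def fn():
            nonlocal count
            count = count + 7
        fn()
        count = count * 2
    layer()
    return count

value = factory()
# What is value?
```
62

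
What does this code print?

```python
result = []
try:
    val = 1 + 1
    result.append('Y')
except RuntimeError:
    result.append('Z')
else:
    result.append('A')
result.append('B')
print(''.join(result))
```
YAB

else block runs when no exception occurs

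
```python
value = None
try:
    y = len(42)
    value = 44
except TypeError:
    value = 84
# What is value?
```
84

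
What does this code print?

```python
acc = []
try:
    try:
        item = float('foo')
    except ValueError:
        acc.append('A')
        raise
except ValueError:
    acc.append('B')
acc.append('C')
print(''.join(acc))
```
ABC

raise without argument re-raises current exception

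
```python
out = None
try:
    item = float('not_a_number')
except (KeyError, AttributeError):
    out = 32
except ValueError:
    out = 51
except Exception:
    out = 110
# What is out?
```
51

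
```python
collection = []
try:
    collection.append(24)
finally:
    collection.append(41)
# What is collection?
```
[24, 41]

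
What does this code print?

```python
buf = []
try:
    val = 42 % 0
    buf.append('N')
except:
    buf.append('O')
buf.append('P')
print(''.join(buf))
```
OP

Exception raised in try, caught by bare except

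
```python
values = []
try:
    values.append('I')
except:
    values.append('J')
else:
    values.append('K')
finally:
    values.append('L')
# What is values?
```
['I', 'K', 'L']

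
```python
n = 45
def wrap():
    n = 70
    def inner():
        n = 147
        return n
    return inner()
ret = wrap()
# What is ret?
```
147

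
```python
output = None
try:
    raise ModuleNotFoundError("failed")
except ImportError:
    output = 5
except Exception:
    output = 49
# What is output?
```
5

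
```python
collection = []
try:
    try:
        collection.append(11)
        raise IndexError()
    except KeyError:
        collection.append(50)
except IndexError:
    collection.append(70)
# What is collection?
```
[11, 70]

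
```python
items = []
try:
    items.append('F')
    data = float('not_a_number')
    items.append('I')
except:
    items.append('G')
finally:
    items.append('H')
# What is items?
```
['F', 'G', 'H']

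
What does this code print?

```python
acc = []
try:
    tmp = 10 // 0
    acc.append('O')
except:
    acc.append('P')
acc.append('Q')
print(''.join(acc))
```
PQ

Exception raised in try, caught by bare except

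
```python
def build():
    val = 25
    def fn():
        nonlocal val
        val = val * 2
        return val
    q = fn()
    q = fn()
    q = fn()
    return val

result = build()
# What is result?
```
200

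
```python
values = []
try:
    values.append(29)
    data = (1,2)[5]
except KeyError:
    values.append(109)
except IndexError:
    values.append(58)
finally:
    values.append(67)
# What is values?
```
[29, 58, 67]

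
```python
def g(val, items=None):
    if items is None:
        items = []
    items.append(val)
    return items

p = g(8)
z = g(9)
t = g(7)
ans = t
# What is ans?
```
[7]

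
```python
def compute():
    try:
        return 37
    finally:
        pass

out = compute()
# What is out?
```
37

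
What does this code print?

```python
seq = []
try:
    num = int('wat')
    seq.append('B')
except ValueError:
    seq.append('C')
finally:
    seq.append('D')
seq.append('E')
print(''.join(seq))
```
CDE

finally always runs, even after exception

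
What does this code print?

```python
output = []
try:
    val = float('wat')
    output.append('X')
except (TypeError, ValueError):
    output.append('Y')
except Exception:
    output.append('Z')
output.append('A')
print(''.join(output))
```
YA

ValueError matches tuple containing it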